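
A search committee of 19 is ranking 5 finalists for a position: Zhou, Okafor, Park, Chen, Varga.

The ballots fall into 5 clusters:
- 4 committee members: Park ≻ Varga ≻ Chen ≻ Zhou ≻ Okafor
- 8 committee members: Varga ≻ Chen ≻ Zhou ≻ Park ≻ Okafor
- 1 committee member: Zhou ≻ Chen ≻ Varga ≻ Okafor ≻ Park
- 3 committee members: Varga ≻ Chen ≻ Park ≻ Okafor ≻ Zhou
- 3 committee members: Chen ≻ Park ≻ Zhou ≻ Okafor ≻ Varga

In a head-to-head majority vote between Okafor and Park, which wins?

Park

Ballots ranking Okafor above Park: 1.
Ballots ranking Park above Okafor: 19 − 1 = 18.
Park wins the head-to-head 18–1.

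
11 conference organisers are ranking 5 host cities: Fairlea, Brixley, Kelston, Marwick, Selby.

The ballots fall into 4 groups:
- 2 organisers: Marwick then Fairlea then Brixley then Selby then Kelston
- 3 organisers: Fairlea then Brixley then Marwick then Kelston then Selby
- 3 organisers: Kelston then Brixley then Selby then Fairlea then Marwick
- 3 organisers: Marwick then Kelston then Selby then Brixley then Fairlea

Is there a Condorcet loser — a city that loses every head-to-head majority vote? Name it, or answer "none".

Head-to-head results (11 organisers):
Fairlea vs Brixley: 5 to 6, Brixley.
Fairlea vs Kelston: Kelston, 6–5.
Fairlea vs Marwick: 3+3 = 6 for Fairlea, 5 for Marwick — Fairlea by 6–5.
Fairlea vs Selby: Fairlea preferred on 2+3 = 5 ballots; Selby wins 6–5.
Brixley vs Kelston: Brixley preferred on 2+3 = 5 ballots; Kelston wins 6–5.
Brixley vs Marwick: 6 to 5, Brixley.
Brixley vs Selby: 2+3+3 = 8 for Brixley, 3 for Selby — Brixley by 8–3.
Kelston vs Marwick: Kelston preferred on 3 ballots; Marwick wins 8–3.
Kelston vs Selby: Kelston, 9–2.
Marwick–Selby: Marwick 8–3.
No city is winless: Fairlea beats Marwick; Brixley beats Fairlea; Kelston beats Fairlea; Marwick beats Kelston; Selby beats Fairlea. There is no Condorcet loser.

none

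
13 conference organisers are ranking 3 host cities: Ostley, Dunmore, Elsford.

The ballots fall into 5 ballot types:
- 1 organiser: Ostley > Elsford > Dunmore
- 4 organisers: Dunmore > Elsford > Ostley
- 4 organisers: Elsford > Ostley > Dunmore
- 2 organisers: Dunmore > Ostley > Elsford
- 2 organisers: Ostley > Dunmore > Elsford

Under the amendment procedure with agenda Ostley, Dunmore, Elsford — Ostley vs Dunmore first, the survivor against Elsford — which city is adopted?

Elsford

Round 1: Ostley vs Dunmore — 7–6, Ostley advances.
Round 2: Ostley vs Elsford — 5–8, Elsford advances.
The agenda winner is Elsford.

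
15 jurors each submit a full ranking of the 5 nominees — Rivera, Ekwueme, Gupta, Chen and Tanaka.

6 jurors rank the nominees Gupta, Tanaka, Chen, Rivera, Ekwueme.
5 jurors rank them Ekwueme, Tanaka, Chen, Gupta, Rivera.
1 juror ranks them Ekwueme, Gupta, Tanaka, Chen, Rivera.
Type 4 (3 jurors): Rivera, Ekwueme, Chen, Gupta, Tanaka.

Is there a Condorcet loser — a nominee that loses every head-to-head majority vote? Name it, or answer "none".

none

Pairwise majorities:
Rivera vs Ekwueme: Rivera is ranked higher on 6+3 = 9 ballots, Ekwueme on 6. Rivera wins 9–6.
Rivera vs Gupta: 3 to 12, Gupta.
Rivera–Chen: Chen 12–3.
Rivera vs Tanaka: Rivera is ranked higher on 3 ballots, Tanaka on 12. Tanaka wins 12–3.
Ekwueme vs Gupta: 9 to 6, Ekwueme.
Ekwueme vs Chen: Ekwueme preferred on 5+1+3 = 9 ballots; Ekwueme wins 9–6.
Ekwueme vs Tanaka: 9 to 6, Ekwueme.
Gupta vs Chen: Chen wins 8–7.
Gupta vs Tanaka: Gupta is ranked higher on 6+1+3 = 10 ballots, Tanaka on 5. Gupta wins 10–5.
Chen vs Tanaka: Tanaka, 12–3.
Each nominee has at least one pairwise win (Rivera beats Ekwueme; Ekwueme beats Gupta; Gupta beats Rivera; Chen beats Rivera; Tanaka beats Rivera) — no Condorcet loser.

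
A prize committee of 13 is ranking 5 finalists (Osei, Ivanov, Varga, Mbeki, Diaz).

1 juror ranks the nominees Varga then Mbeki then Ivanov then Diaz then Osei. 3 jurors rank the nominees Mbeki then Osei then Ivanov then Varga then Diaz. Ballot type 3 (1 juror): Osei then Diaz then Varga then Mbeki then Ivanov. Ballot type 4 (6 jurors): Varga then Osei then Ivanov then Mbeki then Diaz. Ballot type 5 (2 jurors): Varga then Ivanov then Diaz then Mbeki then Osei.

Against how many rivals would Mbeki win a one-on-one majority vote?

1

Mbeki against each rival (13 jurors):
Mbeki vs Osei: Mbeki is ranked higher on 1+3+2 = 6 ballots, Osei on 7. Osei wins 7–6.
Mbeki vs Ivanov: Mbeki is ranked higher on 1+3+1 = 5 ballots, Ivanov on 8. Ivanov wins 8–5.
Mbeki vs Varga: Mbeki preferred on 3 ballots; Varga wins 10–3.
Mbeki–Diaz: Mbeki 10–3.
Mbeki beats Diaz; loses to Osei, Ivanov, Varga — 1 pairwise win.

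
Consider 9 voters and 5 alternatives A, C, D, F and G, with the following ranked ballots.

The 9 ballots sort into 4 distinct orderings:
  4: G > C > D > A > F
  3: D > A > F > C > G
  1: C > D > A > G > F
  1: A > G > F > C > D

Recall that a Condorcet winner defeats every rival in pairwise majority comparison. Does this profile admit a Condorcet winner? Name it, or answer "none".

Pairwise majorities:
A vs C: C wins 5–4.
A–D: D 8–1.
A vs F: A, 9–0.
A–G: A 5–4.
C vs D: C wins 6–3.
C–F: C 5–4.
C vs G: G, 5–4.
D–F: D 8–1.
D–G: G 5–4.
F–G: G 6–3.
Each alternative drops at least one matchup (A loses to C; C loses to G; D loses to C; F loses to A; G loses to A); the cycle A > G > C > A rules out a Condorcet winner.

none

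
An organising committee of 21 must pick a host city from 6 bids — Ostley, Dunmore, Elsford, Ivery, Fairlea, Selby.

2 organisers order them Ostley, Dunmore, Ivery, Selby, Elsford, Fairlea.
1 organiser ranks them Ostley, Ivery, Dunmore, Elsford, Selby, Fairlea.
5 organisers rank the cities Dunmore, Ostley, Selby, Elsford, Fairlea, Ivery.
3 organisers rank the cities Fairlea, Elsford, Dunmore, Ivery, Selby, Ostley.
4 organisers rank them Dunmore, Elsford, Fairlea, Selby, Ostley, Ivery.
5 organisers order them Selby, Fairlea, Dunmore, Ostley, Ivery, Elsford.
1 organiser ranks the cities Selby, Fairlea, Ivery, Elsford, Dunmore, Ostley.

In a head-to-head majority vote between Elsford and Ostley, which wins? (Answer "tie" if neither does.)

Ballots ranking Elsford above Ostley: 3 + 4 + 1 = 8.
Ballots ranking Ostley above Elsford: 21 − 8 = 13.
Ostley wins the head-to-head 13–8.

Ostley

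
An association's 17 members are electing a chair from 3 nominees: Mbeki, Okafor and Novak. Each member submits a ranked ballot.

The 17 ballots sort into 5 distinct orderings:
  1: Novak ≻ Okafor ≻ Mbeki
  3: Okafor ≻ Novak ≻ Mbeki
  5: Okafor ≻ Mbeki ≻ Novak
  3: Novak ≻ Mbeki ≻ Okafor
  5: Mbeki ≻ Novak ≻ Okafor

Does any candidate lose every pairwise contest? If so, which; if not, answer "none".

Head-to-head results (17 voters):
Mbeki–Okafor: Okafor 9–8.
Mbeki vs Novak: 5+5 = 10 for Mbeki, 7 for Novak — Mbeki by 10–7.
Okafor vs Novak: Okafor preferred on 3+5 = 8 ballots; Novak wins 9–8.
Each candidate has at least one pairwise win (Mbeki beats Novak; Okafor beats Mbeki; Novak beats Okafor) — no Condorcet loser.

none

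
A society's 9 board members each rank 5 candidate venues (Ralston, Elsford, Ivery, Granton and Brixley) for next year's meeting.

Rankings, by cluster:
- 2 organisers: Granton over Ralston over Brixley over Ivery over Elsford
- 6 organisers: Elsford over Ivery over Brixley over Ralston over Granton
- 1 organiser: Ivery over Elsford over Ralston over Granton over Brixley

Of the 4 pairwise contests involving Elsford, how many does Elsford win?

4

Elsford against each rival (9 organisers):
Elsford vs Ralston: Elsford preferred on 6+1 = 7 ballots; Elsford wins 7–2.
Elsford vs Ivery: Elsford wins 6–3.
Elsford vs Granton: Elsford wins 7–2.
Elsford–Brixley: Elsford 7–2.
Elsford beats Ralston, Ivery, Granton, Brixley — 4 pairwise wins.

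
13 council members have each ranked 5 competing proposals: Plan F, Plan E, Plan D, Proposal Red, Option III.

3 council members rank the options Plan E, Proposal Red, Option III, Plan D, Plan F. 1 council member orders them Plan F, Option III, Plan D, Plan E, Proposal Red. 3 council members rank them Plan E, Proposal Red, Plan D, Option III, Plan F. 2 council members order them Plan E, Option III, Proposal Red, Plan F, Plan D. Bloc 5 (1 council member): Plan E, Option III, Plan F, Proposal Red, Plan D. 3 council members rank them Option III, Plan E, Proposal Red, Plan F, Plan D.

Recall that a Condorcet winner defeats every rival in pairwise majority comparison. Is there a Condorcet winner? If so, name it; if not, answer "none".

Check each pair by majority over 13 ballots:
Plan F vs Plan E: 1 for Plan F, 12 for Plan E — Plan E by 12–1.
Plan F vs Plan D: Plan F is ranked higher on 1+2+1+3 = 7 ballots, Plan D on 6. Plan F wins 7–6.
Plan F vs Proposal Red: 2 to 11, Proposal Red.
Plan F vs Option III: 1 for Plan F, 12 for Option III — Option III by 12–1.
Plan E vs Plan D: 3+3+2+1+3 = 12 for Plan E, 1 for Plan D — Plan E by 12–1.
Plan E vs Proposal Red: 3+1+3+2+1+3 = 13 for Plan E, 0 for Proposal Red — Plan E by 13–0.
Plan E vs Option III: Plan E preferred on 3+3+2+1 = 9 ballots; Plan E wins 9–4.
Plan D vs Proposal Red: 1 for Plan D, 12 for Proposal Red — Proposal Red by 12–1.
Plan D vs Option III: 3 for Plan D, 10 for Option III — Option III by 10–3.
Proposal Red vs Option III: 6 to 7, Option III.
Plan E defeats every rival head-to-head and is the Condorcet winner.

Plan E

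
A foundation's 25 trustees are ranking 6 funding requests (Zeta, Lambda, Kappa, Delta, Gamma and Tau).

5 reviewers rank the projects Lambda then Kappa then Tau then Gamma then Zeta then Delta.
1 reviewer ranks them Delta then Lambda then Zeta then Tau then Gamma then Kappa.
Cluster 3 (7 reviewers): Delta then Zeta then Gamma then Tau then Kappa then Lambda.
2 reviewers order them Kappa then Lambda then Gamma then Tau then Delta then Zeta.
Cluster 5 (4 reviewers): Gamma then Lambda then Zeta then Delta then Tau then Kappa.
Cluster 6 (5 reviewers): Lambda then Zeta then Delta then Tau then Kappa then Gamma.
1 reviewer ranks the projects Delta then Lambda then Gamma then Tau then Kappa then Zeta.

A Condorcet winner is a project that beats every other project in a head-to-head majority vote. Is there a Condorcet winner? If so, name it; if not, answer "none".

Pairwise majorities:
Zeta vs Lambda: Zeta preferred on 7 ballots; Lambda wins 18–7.
Zeta vs Kappa: 17 to 8, Zeta.
Zeta vs Delta: Zeta is ranked higher on 5+4+5 = 14 ballots, Delta on 11. Zeta wins 14–11.
Zeta vs Gamma: 13 to 12, Zeta.
Zeta vs Tau: Zeta preferred on 1+7+4+5 = 17 ballots; Zeta wins 17–8.
Lambda vs Kappa: 5+1+4+5+1 = 16 for Lambda, 9 for Kappa — Lambda by 16–9.
Lambda vs Delta: 16 to 9, Lambda.
Lambda vs Gamma: Lambda preferred on 5+1+2+5+1 = 14 ballots; Lambda wins 14–11.
Lambda vs Tau: 5+1+2+4+5+1 = 18 for Lambda, 7 for Tau — Lambda by 18–7.
Kappa vs Delta: 7 to 18, Delta.
Kappa vs Gamma: 5+2+5 = 12 for Kappa, 13 for Gamma — Gamma by 13–12.
Kappa vs Tau: 5+2 = 7 for Kappa, 18 for Tau — Tau by 18–7.
Delta vs Gamma: Delta preferred on 1+7+5+1 = 14 ballots; Delta wins 14–11.
Delta vs Tau: 1+7+4+5+1 = 18 for Delta, 7 for Tau — Delta by 18–7.
Gamma vs Tau: Gamma is ranked higher on 7+2+4+1 = 14 ballots, Tau on 11. Gamma wins 14–11.
Lambda wins every pairwise contest, so Lambda is the Condorcet winner.

Lambda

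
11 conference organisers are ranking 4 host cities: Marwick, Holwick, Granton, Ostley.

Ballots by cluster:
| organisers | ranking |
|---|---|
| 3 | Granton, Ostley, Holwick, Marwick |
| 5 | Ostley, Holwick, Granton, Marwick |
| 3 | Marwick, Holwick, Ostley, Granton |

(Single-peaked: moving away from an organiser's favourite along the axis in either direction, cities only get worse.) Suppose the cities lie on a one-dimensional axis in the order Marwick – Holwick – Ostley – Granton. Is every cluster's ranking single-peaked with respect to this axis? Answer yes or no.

yes

Axis positions: Marwick=1, Holwick=2, Ostley=3, Granton=4.
Cluster 1 (peak Granton at position 4): ranking walks positions 4-3-2-1, expanding outward from the peak — single-peaked.
Cluster 2 (peak Ostley at position 3): ranking walks positions 3-2-4-1, expanding outward from the peak — single-peaked.
Cluster 3 (peak Marwick at position 1): ranking walks positions 1-2-3-4, expanding outward from the peak — single-peaked.
Every ranking is single-peaked on this axis.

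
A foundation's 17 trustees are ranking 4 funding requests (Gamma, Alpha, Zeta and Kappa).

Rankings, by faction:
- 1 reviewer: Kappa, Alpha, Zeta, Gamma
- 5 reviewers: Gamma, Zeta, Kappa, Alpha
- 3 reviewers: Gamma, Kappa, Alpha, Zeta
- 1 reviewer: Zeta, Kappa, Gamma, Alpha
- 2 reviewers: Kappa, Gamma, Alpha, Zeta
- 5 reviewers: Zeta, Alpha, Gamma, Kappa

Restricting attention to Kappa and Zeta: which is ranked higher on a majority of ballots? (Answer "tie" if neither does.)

Zeta

Ballots ranking Kappa above Zeta: 1 + 3 + 2 = 6.
Ballots ranking Zeta above Kappa: 17 − 6 = 11.
Zeta wins the head-to-head 11–6.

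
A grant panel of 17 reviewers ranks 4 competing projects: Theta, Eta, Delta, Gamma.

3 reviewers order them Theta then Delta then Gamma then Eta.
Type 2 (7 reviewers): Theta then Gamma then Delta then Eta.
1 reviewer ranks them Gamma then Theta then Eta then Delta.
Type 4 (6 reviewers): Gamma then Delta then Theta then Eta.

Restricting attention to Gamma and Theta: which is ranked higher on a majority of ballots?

Ballots ranking Gamma above Theta: 1 + 6 = 7.
Ballots ranking Theta above Gamma: 17 − 7 = 10.
Theta wins the head-to-head 10–7.

Theta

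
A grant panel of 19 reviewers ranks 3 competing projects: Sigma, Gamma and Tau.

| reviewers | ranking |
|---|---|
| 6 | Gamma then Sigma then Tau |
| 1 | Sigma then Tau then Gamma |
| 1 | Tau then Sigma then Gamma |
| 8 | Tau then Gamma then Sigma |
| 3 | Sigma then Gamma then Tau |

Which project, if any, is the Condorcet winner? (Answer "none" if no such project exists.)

Head-to-head results (19 reviewers):
Sigma vs Gamma: 1+1+3 = 5 for Sigma, 14 for Gamma — Gamma by 14–5.
Sigma vs Tau: Sigma is ranked higher on 6+1+3 = 10 ballots, Tau on 9. Sigma wins 10–9.
Gamma vs Tau: Gamma is ranked higher on 6+3 = 9 ballots, Tau on 10. Tau wins 10–9.
Every project loses at least once (Sigma loses to Gamma; Gamma loses to Tau; Tau loses to Sigma). The majority relation contains the cycle Sigma → Tau → Gamma → Sigma, so there is no Condorcet winner.

none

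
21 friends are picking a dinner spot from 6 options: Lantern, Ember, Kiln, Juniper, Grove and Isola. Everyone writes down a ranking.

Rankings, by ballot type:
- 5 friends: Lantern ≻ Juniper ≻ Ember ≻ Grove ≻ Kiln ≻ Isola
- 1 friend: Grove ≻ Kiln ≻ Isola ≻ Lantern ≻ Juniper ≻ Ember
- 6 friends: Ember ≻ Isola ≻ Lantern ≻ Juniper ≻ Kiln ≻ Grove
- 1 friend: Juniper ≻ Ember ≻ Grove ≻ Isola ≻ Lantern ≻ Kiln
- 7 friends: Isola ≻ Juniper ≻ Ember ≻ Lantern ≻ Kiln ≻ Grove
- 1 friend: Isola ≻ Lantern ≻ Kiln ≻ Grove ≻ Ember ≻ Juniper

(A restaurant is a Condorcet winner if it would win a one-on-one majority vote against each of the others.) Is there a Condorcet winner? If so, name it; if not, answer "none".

Check each pair by majority over 21 ballots:
Lantern vs Ember: Ember, 14–7.
Lantern–Kiln: Lantern 20–1.
Lantern vs Juniper: Lantern wins 13–8.
Lantern–Grove: Lantern 19–2.
Lantern–Isola: Isola 16–5.
Ember vs Kiln: Ember, 19–2.
Ember vs Juniper: Juniper, 14–7.
Ember vs Grove: Ember wins 19–2.
Ember vs Isola: Ember, 12–9.
Kiln–Juniper: Juniper 19–2.
Kiln vs Grove: Kiln wins 14–7.
Kiln vs Isola: Isola, 15–6.
Juniper vs Grove: Juniper, 19–2.
Juniper–Isola: Isola 15–6.
Grove vs Isola: Isola, 14–7.
Every restaurant loses at least once (Lantern loses to Ember; Ember loses to Juniper; Kiln loses to Lantern; Juniper loses to Lantern; Grove loses to Lantern; Isola loses to Ember). The majority relation contains the cycle Lantern → Juniper → Ember → Lantern, so there is no Condorcet winner.

none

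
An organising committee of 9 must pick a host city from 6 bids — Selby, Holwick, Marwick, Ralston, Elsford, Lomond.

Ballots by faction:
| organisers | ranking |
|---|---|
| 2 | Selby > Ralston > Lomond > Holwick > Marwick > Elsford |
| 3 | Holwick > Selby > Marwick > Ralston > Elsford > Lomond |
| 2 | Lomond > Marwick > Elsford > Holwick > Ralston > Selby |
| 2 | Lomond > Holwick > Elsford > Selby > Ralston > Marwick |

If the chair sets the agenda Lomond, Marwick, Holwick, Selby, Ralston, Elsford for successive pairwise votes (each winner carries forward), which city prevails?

Selby

Round 1: Lomond vs Marwick — 6–3, Lomond advances.
Round 2: Lomond vs Holwick — 6–3, Lomond advances.
Round 3: Lomond vs Selby — 4–5, Selby advances.
Round 4: Selby vs Ralston — 7–2, Selby advances.
Round 5: Selby vs Elsford — 5–4, Selby advances.
Selby survives the agenda.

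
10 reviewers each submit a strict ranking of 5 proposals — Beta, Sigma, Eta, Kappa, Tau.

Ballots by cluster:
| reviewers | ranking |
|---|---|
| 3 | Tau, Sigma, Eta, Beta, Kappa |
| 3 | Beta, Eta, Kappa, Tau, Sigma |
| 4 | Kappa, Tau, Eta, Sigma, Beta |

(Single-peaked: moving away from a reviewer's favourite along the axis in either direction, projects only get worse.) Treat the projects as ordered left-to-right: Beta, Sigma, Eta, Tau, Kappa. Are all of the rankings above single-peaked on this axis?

Axis positions: Beta=1, Sigma=2, Eta=3, Tau=4, Kappa=5.
Cluster 1: ranking walks positions 4-2-3-1-5; Sigma is ranked above Eta even though Eta lies between Sigma and the peak Tau on the axis — preferences dip and rise again. Not single-peaked.
Cluster 2: ranking walks positions 1-3-5-4-2; Eta is ranked above Sigma even though Sigma lies between Eta and the peak Beta on the axis — preferences dip and rise again. Not single-peaked.
Cluster 3 (peak Kappa at position 5): ranking walks positions 5-4-3-2-1, expanding outward from the peak — single-peaked.
Cluster 1 violates single-peakedness, so the profile is not single-peaked on this axis.

no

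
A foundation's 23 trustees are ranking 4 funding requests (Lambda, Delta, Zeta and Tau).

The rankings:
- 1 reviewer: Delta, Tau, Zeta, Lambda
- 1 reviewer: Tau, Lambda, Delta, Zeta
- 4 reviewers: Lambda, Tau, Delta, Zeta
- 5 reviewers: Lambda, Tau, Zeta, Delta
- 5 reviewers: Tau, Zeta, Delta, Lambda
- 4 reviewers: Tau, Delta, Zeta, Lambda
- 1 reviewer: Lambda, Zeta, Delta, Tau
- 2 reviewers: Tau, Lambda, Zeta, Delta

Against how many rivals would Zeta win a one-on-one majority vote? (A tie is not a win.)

Zeta against each rival (23 reviewers):
Zeta vs Lambda: 1+5+4 = 10 for Zeta, 13 for Lambda — Lambda by 13–10.
Zeta vs Delta: Zeta, 13–10.
Zeta vs Tau: 1 for Zeta, 22 for Tau — Tau by 22–1.
Zeta beats Delta; loses to Lambda, Tau — 1 pairwise win.

1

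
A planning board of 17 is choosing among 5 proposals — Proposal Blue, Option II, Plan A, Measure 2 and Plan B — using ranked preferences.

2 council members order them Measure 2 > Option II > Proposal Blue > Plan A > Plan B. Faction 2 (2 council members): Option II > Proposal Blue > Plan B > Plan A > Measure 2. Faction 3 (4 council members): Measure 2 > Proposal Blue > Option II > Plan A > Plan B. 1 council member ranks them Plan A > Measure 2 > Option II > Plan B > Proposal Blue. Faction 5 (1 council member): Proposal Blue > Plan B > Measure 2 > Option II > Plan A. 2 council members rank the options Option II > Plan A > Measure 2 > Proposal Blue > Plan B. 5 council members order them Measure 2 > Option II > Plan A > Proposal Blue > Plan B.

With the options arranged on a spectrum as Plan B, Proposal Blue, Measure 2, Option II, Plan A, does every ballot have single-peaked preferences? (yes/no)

Axis positions: Plan B=1, Proposal Blue=2, Measure 2=3, Option II=4, Plan A=5.
Faction 1 (peak Measure 2 at position 3): ranking walks positions 3-4-2-5-1, expanding outward from the peak — single-peaked.
Faction 2: ranking walks positions 4-2-1-5-3; Proposal Blue is ranked above Measure 2 even though Measure 2 lies between Proposal Blue and the peak Option II on the axis — preferences dip and rise again. Not single-peaked.
Faction 3 (peak Measure 2 at position 3): ranking walks positions 3-2-4-5-1, expanding outward from the peak — single-peaked.
Faction 4: ranking walks positions 5-3-4-1-2; Measure 2 is ranked above Option II even though Option II lies between Measure 2 and the peak Plan A on the axis — preferences dip and rise again. Not single-peaked.
Faction 5 (peak Proposal Blue at position 2): ranking walks positions 2-1-3-4-5, expanding outward from the peak — single-peaked.
Faction 6 (peak Option II at position 4): ranking walks positions 4-5-3-2-1, expanding outward from the peak — single-peaked.
Faction 7 (peak Measure 2 at position 3): ranking walks positions 3-4-5-2-1, expanding outward from the peak — single-peaked.
Faction 2 violates single-peakedness, so the profile is not single-peaked on this axis.

no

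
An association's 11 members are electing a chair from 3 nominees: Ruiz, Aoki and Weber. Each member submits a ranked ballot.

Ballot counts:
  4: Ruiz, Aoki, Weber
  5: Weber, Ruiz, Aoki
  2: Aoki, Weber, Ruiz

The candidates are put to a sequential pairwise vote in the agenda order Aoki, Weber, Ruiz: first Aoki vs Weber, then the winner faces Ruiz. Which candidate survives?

Ruiz

Round 1: Aoki vs Weber — 6–5, Aoki advances.
Round 2: Aoki vs Ruiz — 2–9, Ruiz advances.
The agenda winner is Ruiz.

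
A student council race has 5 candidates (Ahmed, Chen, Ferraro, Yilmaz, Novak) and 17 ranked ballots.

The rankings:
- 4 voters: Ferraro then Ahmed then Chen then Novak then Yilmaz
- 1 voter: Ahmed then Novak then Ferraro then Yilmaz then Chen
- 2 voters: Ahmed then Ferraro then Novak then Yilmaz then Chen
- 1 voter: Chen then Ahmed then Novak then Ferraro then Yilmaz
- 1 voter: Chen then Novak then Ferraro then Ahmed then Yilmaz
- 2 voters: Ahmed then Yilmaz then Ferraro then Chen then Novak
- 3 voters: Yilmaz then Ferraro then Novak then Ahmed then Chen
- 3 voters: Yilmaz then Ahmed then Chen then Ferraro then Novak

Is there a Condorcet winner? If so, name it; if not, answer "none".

Pairwise majorities:
Ahmed–Chen: Ahmed 15–2.
Ahmed vs Ferraro: Ahmed, 9–8.
Ahmed vs Yilmaz: Ahmed wins 11–6.
Ahmed vs Novak: Ahmed, 13–4.
Chen vs Ferraro: Ferraro, 12–5.
Chen–Yilmaz: Yilmaz 11–6.
Chen–Novak: Chen 11–6.
Ferraro–Yilmaz: Ferraro 9–8.
Ferraro–Novak: Ferraro 14–3.
Yilmaz vs Novak: Novak, 9–8.
Only Ahmed has no losses; Ahmed is the Condorcet winner.

Ahmed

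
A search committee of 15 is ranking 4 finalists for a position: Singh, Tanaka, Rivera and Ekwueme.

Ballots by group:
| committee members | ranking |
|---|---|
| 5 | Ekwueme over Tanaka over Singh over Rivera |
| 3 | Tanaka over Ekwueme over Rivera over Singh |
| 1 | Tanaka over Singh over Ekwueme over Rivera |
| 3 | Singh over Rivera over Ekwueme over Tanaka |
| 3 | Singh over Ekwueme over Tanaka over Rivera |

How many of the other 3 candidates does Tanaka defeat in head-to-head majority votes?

2

Tanaka against each rival (15 committee members):
Tanaka vs Singh: 5+3+1 = 9 for Tanaka, 6 for Singh — Tanaka by 9–6.
Tanaka vs Rivera: Tanaka is ranked higher on 5+3+1+3 = 12 ballots, Rivera on 3. Tanaka wins 12–3.
Tanaka vs Ekwueme: 3+1 = 4 for Tanaka, 11 for Ekwueme — Ekwueme by 11–4.
Tanaka beats Singh, Rivera; loses to Ekwueme — 2 pairwise wins.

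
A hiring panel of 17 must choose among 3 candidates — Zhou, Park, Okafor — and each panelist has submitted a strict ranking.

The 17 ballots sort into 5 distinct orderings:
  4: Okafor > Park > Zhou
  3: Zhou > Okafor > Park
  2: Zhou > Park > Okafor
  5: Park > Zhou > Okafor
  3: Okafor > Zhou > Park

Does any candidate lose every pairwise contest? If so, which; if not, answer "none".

Head-to-head results (17 committee members):
Zhou–Park: Park 9–8.
Zhou vs Okafor: 3+2+5 = 10 for Zhou, 7 for Okafor — Zhou by 10–7.
Park vs Okafor: Park preferred on 2+5 = 7 ballots; Okafor wins 10–7.
Each candidate has at least one pairwise win (Zhou beats Okafor; Park beats Zhou; Okafor beats Park) — no Condorcet loser.

none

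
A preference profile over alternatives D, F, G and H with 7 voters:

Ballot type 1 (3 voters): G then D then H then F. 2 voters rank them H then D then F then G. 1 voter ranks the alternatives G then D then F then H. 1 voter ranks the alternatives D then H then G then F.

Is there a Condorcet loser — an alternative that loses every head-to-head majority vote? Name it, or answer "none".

Head-to-head results (7 voters):
D vs F: D wins 7–0.
D–G: G 4–3.
D vs H: D is ranked higher on 3+1+1 = 5 ballots, H on 2. D wins 5–2.
F vs G: F is ranked higher on 2 ballots, G on 5. G wins 5–2.
F vs H: H wins 6–1.
G vs H: G, 4–3.
Only F has no wins; F is the Condorcet loser.

F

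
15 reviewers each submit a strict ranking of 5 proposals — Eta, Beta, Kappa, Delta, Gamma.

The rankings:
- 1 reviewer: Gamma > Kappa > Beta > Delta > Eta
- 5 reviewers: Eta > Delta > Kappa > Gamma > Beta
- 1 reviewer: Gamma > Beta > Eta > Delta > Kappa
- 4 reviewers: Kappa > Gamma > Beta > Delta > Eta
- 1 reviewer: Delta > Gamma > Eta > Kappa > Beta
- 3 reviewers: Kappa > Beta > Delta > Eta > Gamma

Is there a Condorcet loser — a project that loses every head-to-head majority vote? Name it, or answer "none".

Head-to-head results (15 reviewers):
Eta vs Beta: Beta wins 9–6.
Eta vs Kappa: 7 to 8, Kappa.
Eta vs Delta: Delta, 9–6.
Eta–Gamma: Eta 8–7.
Beta vs Kappa: Beta is ranked higher on 1 ballot, Kappa on 14. Kappa wins 14–1.
Beta vs Delta: Beta wins 9–6.
Beta vs Gamma: Gamma, 12–3.
Kappa vs Delta: Kappa is ranked higher on 1+4+3 = 8 ballots, Delta on 7. Kappa wins 8–7.
Kappa–Gamma: Kappa 12–3.
Delta vs Gamma: Delta wins 9–6.
Each project has at least one pairwise win (Eta beats Gamma; Beta beats Eta; Kappa beats Eta; Delta beats Eta; Gamma beats Beta) — no Condorcet loser.

none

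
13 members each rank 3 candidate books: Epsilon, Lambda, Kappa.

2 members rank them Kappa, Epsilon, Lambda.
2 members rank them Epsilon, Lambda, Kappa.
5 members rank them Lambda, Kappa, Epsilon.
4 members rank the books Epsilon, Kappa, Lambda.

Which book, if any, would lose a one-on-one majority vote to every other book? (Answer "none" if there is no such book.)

none

Head-to-head results (13 members):
Epsilon vs Lambda: Epsilon wins 8–5.
Epsilon vs Kappa: Epsilon is ranked higher on 2+4 = 6 ballots, Kappa on 7. Kappa wins 7–6.
Lambda vs Kappa: Lambda wins 7–6.
Each book has at least one pairwise win (Epsilon beats Lambda; Lambda beats Kappa; Kappa beats Epsilon) — no Condorcet loser.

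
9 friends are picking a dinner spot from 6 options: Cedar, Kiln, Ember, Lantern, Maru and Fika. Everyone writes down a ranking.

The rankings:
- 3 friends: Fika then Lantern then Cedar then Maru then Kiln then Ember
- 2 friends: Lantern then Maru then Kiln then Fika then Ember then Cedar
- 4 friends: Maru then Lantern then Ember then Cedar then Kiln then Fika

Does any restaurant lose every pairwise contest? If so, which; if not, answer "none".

Head-to-head results (9 friends):
Cedar vs Kiln: Cedar wins 7–2.
Cedar vs Ember: Ember, 6–3.
Cedar–Lantern: Lantern 9–0.
Cedar vs Maru: Cedar is ranked higher on 3 ballots, Maru on 6. Maru wins 6–3.
Cedar–Fika: Fika 5–4.
Kiln vs Ember: Kiln wins 5–4.
Kiln vs Lantern: Kiln is ranked higher on 0 ballots, Lantern on 9. Lantern wins 9–0.
Kiln vs Maru: Maru, 9–0.
Kiln vs Fika: 2+4 = 6 for Kiln, 3 for Fika — Kiln by 6–3.
Ember vs Lantern: Ember is ranked higher on 0 ballots, Lantern on 9. Lantern wins 9–0.
Ember vs Maru: 0 for Ember, 9 for Maru — Maru by 9–0.
Ember vs Fika: Ember is ranked higher on 4 ballots, Fika on 5. Fika wins 5–4.
Lantern vs Maru: Lantern is ranked higher on 3+2 = 5 ballots, Maru on 4. Lantern wins 5–4.
Lantern vs Fika: Lantern preferred on 2+4 = 6 ballots; Lantern wins 6–3.
Maru vs Fika: Maru, 6–3.
No restaurant is winless: Cedar beats Kiln; Kiln beats Ember; Ember beats Cedar; Lantern beats Cedar; Maru beats Cedar; Fika beats Cedar. There is no Condorcet loser.

none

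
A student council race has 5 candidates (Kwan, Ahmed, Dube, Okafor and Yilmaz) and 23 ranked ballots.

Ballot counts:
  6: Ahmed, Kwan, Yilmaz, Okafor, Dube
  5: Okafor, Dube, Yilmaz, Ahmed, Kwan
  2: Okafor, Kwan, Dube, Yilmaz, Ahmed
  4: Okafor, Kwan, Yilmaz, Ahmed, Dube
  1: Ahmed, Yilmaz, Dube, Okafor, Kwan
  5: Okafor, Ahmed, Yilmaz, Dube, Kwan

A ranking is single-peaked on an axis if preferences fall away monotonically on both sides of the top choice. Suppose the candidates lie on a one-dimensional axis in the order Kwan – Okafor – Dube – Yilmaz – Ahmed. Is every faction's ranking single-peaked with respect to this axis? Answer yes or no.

Axis positions: Kwan=1, Okafor=2, Dube=3, Yilmaz=4, Ahmed=5.
Faction 1: ranking walks positions 5-1-4-2-3; Kwan is ranked above Yilmaz even though Yilmaz lies between Kwan and the peak Ahmed on the axis — preferences dip and rise again. Not single-peaked.
Faction 2 (peak Okafor at position 2): ranking walks positions 2-3-4-5-1, expanding outward from the peak — single-peaked.
Faction 3 (peak Okafor at position 2): ranking walks positions 2-1-3-4-5, expanding outward from the peak — single-peaked.
Faction 4: ranking walks positions 2-1-4-5-3; Yilmaz is ranked above Dube even though Dube lies between Yilmaz and the peak Okafor on the axis — preferences dip and rise again. Not single-peaked.
Faction 5 (peak Ahmed at position 5): ranking walks positions 5-4-3-2-1, expanding outward from the peak — single-peaked.
Faction 6: ranking walks positions 2-5-4-3-1; Ahmed is ranked above Dube even though Dube lies between Ahmed and the peak Okafor on the axis — preferences dip and rise again. Not single-peaked.
Faction 1 violates single-peakedness, so the profile is not single-peaked on this axis.

no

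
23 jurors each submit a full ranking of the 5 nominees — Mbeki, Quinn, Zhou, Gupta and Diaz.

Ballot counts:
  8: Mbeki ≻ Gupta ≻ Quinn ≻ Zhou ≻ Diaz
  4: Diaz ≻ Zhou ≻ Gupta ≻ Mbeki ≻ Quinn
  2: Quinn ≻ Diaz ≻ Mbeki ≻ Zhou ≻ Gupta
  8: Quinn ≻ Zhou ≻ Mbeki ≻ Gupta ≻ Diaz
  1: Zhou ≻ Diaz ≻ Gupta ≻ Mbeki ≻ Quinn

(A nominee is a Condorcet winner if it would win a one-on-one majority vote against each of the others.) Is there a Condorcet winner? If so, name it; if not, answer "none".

none

Pairwise majorities:
Mbeki vs Quinn: 13 to 10, Mbeki.
Mbeki vs Zhou: Mbeki is ranked higher on 8+2 = 10 ballots, Zhou on 13. Zhou wins 13–10.
Mbeki vs Gupta: 18 to 5, Mbeki.
Mbeki vs Diaz: 16 to 7, Mbeki.
Quinn vs Zhou: Quinn preferred on 8+2+8 = 18 ballots; Quinn wins 18–5.
Quinn vs Gupta: 2+8 = 10 for Quinn, 13 for Gupta — Gupta by 13–10.
Quinn vs Diaz: Quinn preferred on 8+2+8 = 18 ballots; Quinn wins 18–5.
Zhou vs Gupta: Zhou is ranked higher on 4+2+8+1 = 15 ballots, Gupta on 8. Zhou wins 15–8.
Zhou vs Diaz: 17 to 6, Zhou.
Gupta vs Diaz: Gupta preferred on 8+8 = 16 ballots; Gupta wins 16–7.
No nominee is unbeaten: Mbeki loses to Zhou; Quinn loses to Mbeki; Zhou loses to Quinn; Gupta loses to Mbeki; Diaz loses to Mbeki. In particular Mbeki → Quinn → Zhou → Mbeki is a majority cycle — no Condorcet winner exists.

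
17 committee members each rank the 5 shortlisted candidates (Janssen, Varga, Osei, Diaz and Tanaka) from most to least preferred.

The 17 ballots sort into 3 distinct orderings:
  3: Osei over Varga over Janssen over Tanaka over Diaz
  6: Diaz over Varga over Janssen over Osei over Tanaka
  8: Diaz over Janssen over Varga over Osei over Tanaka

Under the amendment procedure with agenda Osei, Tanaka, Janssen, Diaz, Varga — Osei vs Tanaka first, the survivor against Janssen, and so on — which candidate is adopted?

Diaz

Round 1: Osei vs Tanaka — 17–0, Osei advances.
Round 2: Osei vs Janssen — 3–14, Janssen advances.
Round 3: Janssen vs Diaz — 3–14, Diaz advances.
Round 4: Diaz vs Varga — 14–3, Diaz advances.
Diaz survives the agenda.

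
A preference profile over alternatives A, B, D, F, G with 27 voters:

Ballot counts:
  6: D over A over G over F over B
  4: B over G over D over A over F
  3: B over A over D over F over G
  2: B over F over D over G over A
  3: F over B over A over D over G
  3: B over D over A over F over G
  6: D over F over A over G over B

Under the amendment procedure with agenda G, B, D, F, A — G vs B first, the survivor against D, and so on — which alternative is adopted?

Round 1: G vs B — 12–15, B advances.
Round 2: B vs D — 15–12, B advances.
Round 3: B vs F — 12–15, F advances.
Round 4: F vs A — 11–16, A advances.
A survives the agenda.

A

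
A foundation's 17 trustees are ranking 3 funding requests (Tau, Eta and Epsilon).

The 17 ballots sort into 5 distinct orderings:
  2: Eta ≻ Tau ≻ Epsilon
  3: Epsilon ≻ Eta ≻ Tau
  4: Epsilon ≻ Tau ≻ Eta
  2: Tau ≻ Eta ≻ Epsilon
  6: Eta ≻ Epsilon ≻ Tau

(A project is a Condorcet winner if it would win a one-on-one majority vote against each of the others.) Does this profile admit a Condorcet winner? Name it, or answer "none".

Eta

Check each pair by majority over 17 ballots:
Tau vs Eta: Tau preferred on 4+2 = 6 ballots; Eta wins 11–6.
Tau vs Epsilon: Tau is ranked higher on 2+2 = 4 ballots, Epsilon on 13. Epsilon wins 13–4.
Eta vs Epsilon: Eta is ranked higher on 2+2+6 = 10 ballots, Epsilon on 7. Eta wins 10–7.
Eta wins every pairwise contest, so Eta is the Condorcet winner.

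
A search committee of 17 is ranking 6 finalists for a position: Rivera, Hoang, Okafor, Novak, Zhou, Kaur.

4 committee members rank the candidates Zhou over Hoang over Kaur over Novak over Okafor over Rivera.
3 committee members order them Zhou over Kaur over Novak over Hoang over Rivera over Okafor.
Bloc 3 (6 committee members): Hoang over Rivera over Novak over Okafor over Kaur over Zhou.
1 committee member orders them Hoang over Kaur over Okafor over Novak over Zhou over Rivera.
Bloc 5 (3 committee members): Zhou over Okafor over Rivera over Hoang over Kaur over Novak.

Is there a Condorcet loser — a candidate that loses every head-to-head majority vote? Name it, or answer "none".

none

Pairwise majorities:
Rivera vs Hoang: Rivera is ranked higher on 3 ballots, Hoang on 14. Hoang wins 14–3.
Rivera vs Okafor: Rivera, 9–8.
Rivera–Novak: Rivera 9–8.
Rivera vs Zhou: Rivera preferred on 6 ballots; Zhou wins 11–6.
Rivera–Kaur: Rivera 9–8.
Hoang vs Okafor: 4+3+6+1 = 14 for Hoang, 3 for Okafor — Hoang by 14–3.
Hoang vs Novak: Hoang, 14–3.
Hoang vs Zhou: 7 to 10, Zhou.
Hoang vs Kaur: 14 to 3, Hoang.
Okafor vs Novak: Okafor is ranked higher on 1+3 = 4 ballots, Novak on 13. Novak wins 13–4.
Okafor vs Zhou: Zhou, 10–7.
Okafor vs Kaur: Okafor, 9–8.
Novak vs Zhou: Zhou, 10–7.
Novak vs Kaur: Novak preferred on 6 ballots; Kaur wins 11–6.
Zhou vs Kaur: Zhou is ranked higher on 4+3+3 = 10 ballots, Kaur on 7. Zhou wins 10–7.
No candidate is winless: Rivera beats Okafor; Hoang beats Rivera; Okafor beats Kaur; Novak beats Okafor; Zhou beats Rivera; Kaur beats Novak. There is no Condorcet loser.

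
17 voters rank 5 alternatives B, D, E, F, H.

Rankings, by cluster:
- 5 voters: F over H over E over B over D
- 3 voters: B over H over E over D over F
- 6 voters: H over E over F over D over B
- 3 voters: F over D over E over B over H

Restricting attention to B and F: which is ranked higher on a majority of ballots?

Ballots ranking B above F: 3.
Ballots ranking F above B: 17 − 3 = 14.
F wins the head-to-head 14–3.

F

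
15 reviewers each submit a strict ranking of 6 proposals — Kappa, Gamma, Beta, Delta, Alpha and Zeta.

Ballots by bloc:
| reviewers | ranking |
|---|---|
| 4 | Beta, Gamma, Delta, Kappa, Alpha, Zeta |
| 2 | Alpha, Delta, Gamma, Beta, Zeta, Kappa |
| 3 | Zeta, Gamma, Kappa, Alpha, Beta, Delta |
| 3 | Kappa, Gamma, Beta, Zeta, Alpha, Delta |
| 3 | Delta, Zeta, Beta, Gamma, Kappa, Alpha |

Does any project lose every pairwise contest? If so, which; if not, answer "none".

Head-to-head results (15 reviewers):
Kappa–Gamma: Gamma 12–3.
Kappa vs Beta: Beta wins 9–6.
Kappa vs Delta: Kappa is ranked higher on 3+3 = 6 ballots, Delta on 9. Delta wins 9–6.
Kappa vs Alpha: 4+3+3+3 = 13 for Kappa, 2 for Alpha — Kappa by 13–2.
Kappa vs Zeta: Zeta, 8–7.
Gamma vs Beta: Gamma is ranked higher on 2+3+3 = 8 ballots, Beta on 7. Gamma wins 8–7.
Gamma vs Delta: Gamma, 10–5.
Gamma vs Alpha: Gamma is ranked higher on 4+3+3+3 = 13 ballots, Alpha on 2. Gamma wins 13–2.
Gamma vs Zeta: Gamma wins 9–6.
Beta vs Delta: Beta, 10–5.
Beta vs Alpha: Beta, 10–5.
Beta vs Zeta: Beta preferred on 4+2+3 = 9 ballots; Beta wins 9–6.
Delta vs Alpha: Delta preferred on 4+3 = 7 ballots; Alpha wins 8–7.
Delta vs Zeta: 9 to 6, Delta.
Alpha vs Zeta: 4+2 = 6 for Alpha, 9 for Zeta — Zeta by 9–6.
Each project has at least one pairwise win (Kappa beats Alpha; Gamma beats Kappa; Beta beats Kappa; Delta beats Kappa; Alpha beats Delta; Zeta beats Kappa) — no Condorcet loser.

none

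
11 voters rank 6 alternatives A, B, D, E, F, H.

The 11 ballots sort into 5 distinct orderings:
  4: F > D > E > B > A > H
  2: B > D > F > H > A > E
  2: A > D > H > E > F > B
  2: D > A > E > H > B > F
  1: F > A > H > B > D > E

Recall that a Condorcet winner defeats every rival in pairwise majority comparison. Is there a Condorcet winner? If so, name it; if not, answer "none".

Check each pair by majority over 11 ballots:
A vs B: 2+2+1 = 5 for A, 6 for B — B by 6–5.
A vs D: A preferred on 2+1 = 3 ballots; D wins 8–3.
A vs E: 7 to 4, A.
A vs F: 4 to 7, F.
A vs H: A preferred on 4+2+2+1 = 9 ballots; A wins 9–2.
B vs D: B is ranked higher on 2+1 = 3 ballots, D on 8. D wins 8–3.
B vs E: 2+1 = 3 for B, 8 for E — E by 8–3.
B vs F: 4 to 7, F.
B vs H: 6 to 5, B.
D vs E: D preferred on 4+2+2+2+1 = 11 ballots; D wins 11–0.
D vs F: D is ranked higher on 2+2+2 = 6 ballots, F on 5. D wins 6–5.
D vs H: D is ranked higher on 4+2+2+2 = 10 ballots, H on 1. D wins 10–1.
E vs F: E preferred on 2+2 = 4 ballots; F wins 7–4.
E vs H: 6 to 5, E.
F vs H: F preferred on 4+2+1 = 7 ballots; F wins 7–4.
D wins every pairwise contest, so D is the Condorcet winner.

D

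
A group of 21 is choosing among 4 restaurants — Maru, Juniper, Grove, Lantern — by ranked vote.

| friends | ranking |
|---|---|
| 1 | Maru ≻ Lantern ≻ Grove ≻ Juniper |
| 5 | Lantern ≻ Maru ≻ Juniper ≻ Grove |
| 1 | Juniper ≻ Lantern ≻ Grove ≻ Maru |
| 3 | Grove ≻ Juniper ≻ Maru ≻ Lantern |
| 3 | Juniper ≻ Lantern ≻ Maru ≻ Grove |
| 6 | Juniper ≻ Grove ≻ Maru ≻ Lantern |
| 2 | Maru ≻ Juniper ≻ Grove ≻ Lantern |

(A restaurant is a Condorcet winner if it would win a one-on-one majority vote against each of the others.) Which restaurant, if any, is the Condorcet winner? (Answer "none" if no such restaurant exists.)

Pairwise majorities:
Maru–Juniper: Juniper 13–8.
Maru vs Grove: Maru wins 11–10.
Maru vs Lantern: Maru wins 12–9.
Juniper vs Grove: Juniper, 17–4.
Juniper–Lantern: Juniper 15–6.
Grove vs Lantern: Grove wins 11–10.
Juniper beats each of Maru, Grove, Lantern — Juniper is the Condorcet winner.

Juniper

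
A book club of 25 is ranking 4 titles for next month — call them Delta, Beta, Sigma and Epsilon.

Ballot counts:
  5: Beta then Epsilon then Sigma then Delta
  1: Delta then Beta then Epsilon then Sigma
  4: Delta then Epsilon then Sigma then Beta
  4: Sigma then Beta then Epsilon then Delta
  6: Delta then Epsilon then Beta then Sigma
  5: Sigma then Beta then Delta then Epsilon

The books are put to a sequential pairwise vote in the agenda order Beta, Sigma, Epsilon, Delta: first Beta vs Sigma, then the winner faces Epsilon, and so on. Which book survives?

Round 1: Beta vs Sigma — 12–13, Sigma advances.
Round 2: Sigma vs Epsilon — 9–16, Epsilon advances.
Round 3: Epsilon vs Delta — 9–16, Delta advances.
The agenda winner is Delta.

Delta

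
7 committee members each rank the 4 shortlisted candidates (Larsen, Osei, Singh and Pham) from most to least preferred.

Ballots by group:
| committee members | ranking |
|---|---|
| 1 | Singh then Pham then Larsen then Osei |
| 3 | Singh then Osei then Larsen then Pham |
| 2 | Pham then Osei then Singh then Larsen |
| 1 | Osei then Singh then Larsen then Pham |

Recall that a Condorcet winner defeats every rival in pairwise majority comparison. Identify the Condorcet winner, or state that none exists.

Singh

Head-to-head results (7 committee members):
Larsen vs Osei: Osei, 6–1.
Larsen vs Singh: Singh, 7–0.
Larsen–Pham: Larsen 4–3.
Osei vs Singh: Singh wins 4–3.
Osei–Pham: Osei 4–3.
Singh vs Pham: Singh, 5–2.
Singh beats each of Larsen, Osei, Pham — Singh is the Condorcet winner.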